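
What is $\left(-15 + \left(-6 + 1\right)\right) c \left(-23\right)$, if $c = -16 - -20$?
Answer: $1840$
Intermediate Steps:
$c = 4$ ($c = -16 + 20 = 4$)
$\left(-15 + \left(-6 + 1\right)\right) c \left(-23\right) = \left(-15 + \left(-6 + 1\right)\right) 4 \left(-23\right) = \left(-15 - 5\right) 4 \left(-23\right) = \left(-20\right) 4 \left(-23\right) = \left(-80\right) \left(-23\right) = 1840$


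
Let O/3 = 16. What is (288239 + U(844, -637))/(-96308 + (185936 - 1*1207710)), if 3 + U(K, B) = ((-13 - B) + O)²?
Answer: -369910/559041 ≈ -0.66169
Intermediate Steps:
O = 48 (O = 3*16 = 48)
U(K, B) = -3 + (35 - B)² (U(K, B) = -3 + ((-13 - B) + 48)² = -3 + (35 - B)²)
(288239 + U(844, -637))/(-96308 + (185936 - 1*1207710)) = (288239 + (-3 + (-35 - 637)²))/(-96308 + (185936 - 1*1207710)) = (288239 + (-3 + (-672)²))/(-96308 + (185936 - 1207710)) = (288239 + (-3 + 451584))/(-96308 - 1021774) = (288239 + 451581)/(-1118082) = 739820*(-1/1118082) = -369910/559041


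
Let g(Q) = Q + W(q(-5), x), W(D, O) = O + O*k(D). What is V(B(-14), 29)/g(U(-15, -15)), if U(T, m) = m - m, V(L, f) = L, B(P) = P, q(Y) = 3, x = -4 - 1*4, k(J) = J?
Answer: 7/16 ≈ 0.43750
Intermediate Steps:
x = -8 (x = -4 - 4 = -8)
W(D, O) = O + D*O (W(D, O) = O + O*D = O + D*O)
U(T, m) = 0
g(Q) = -32 + Q (g(Q) = Q - 8*(1 + 3) = Q - 8*4 = Q - 32 = -32 + Q)
V(B(-14), 29)/g(U(-15, -15)) = -14/(-32 + 0) = -14/(-32) = -14*(-1/32) = 7/16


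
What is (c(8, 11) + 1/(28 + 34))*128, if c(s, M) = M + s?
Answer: 75456/31 ≈ 2434.1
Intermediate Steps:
(c(8, 11) + 1/(28 + 34))*128 = ((11 + 8) + 1/(28 + 34))*128 = (19 + 1/62)*128 = (1179/62)*128 = 75456/31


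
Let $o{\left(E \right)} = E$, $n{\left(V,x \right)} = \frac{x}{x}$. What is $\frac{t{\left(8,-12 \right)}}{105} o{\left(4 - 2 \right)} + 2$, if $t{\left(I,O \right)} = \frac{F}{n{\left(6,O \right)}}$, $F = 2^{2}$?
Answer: $\frac{218}{105} \approx 2.0762$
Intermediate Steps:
$n{\left(V,x \right)} = 1$
$F = 4$
$t{\left(I,O \right)} = 4$ ($t{\left(I,O \right)} = \frac{4}{1} = 4 \cdot 1 = 4$)
$\frac{t{\left(8,-12 \right)}}{105} o{\left(4 - 2 \right)} + 2 = \frac{4}{105} \left(4 - 2\right) + 2 = 4 \cdot \frac{1}{105} \cdot 2 + 2 = \frac{4}{105} \cdot 2 + 2 = \frac{8}{105} + 2 = \frac{218}{105}$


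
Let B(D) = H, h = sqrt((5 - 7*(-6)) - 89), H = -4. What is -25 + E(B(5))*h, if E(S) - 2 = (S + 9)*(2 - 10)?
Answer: -25 - 38*I*sqrt(42) ≈ -25.0 - 246.27*I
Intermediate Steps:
h = I*sqrt(42) (h = sqrt((5 + 42) - 89) = sqrt(47 - 89) = sqrt(-42) = I*sqrt(42) ≈ 6.4807*I)
B(D) = -4
E(S) = -70 - 8*S (E(S) = 2 + (S + 9)*(2 - 10) = 2 + (9 + S)*(-8) = 2 + (-72 - 8*S) = -70 - 8*S)
-25 + E(B(5))*h = -25 + (-70 - 8*(-4))*(I*sqrt(42)) = -25 + (-70 + 32)*(I*sqrt(42)) = -25 - 38*I*sqrt(42)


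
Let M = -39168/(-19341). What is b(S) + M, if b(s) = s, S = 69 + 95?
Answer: 356788/2149 ≈ 166.03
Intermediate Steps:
S = 164
M = 4352/2149 (M = -39168*(-1/19341) = 4352/2149 ≈ 2.0251)
b(S) + M = 164 + 4352/2149 = 356788/2149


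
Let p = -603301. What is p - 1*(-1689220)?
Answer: 1085919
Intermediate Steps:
p - 1*(-1689220) = -603301 - 1*(-1689220) = -603301 + 1689220 = 1085919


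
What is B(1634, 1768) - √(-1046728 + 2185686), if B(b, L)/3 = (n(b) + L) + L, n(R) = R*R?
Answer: 8020476 - √1138958 ≈ 8.0194e+6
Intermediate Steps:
n(R) = R²
B(b, L) = 3*b² + 6*L (B(b, L) = 3*((b² + L) + L) = 3*((L + b²) + L) = 3*(b² + 2*L) = 3*b² + 6*L)
B(1634, 1768) - √(-1046728 + 2185686) = (3*1634² + 6*1768) - √(-1046728 + 2185686) = (3*2669956 + 10608) - √1138958 = (8009868 + 10608) - √1138958 = 8020476 - √1138958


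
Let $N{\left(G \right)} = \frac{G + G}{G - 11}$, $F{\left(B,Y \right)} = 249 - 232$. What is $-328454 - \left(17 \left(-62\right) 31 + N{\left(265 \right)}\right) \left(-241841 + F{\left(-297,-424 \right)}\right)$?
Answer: $- \frac{1003450017050}{127} \approx -7.9012 \cdot 10^{9}$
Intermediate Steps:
$F{\left(B,Y \right)} = 17$
$N{\left(G \right)} = \frac{2 G}{-11 + G}$
$-328454 - \left(17 \left(-62\right) 31 + N{\left(265 \right)}\right) \left(-241841 + F{\left(-297,-424 \right)}\right) = -328454 - \left(17 \left(-62\right) 31 + 2 \cdot 265 \frac{1}{-11 + 265}\right) \left(-241841 + 17\right) = -328454 - \left(\left(-1054\right) 31 + 2 \cdot 265 \cdot \frac{1}{254}\right) \left(-241824\right) = -328454 - \left(-32674 + 2 \cdot 265 \cdot \frac{1}{254}\right) \left(-241824\right) = -328454 - \left(-32674 + \frac{265}{127}\right) \left(-241824\right) = -328454 - \left(- \frac{4149333}{127}\right) \left(-241824\right) = -328454 - \frac{1003408303392}{127} = - \frac{1003450017050}{127}$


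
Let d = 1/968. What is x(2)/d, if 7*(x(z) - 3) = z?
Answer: 22264/7 ≈ 3180.6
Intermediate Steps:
d = 1/968 ≈ 0.0010331
x(z) = 3 + z/7
x(2)/d = (3 + (1/7)*2)/(1/968) = (3 + 2/7)*968 = (23/7)*968 = 22264/7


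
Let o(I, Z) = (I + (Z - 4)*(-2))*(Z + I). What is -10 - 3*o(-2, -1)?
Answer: 62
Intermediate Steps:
o(I, Z) = (I + Z)*(8 + I - 2*Z) (o(I, Z) = (I + (-4 + Z)*(-2))*(I + Z) = (I + (8 - 2*Z))*(I + Z) = (8 + I - 2*Z)*(I + Z) = (I + Z)*(8 + I - 2*Z))
-10 - 3*o(-2, -1) = -10 - 3*((-2)² - 2*(-1)² + 8*(-2) + 8*(-1) - 1*(-2)*(-1)) = -10 - 3*(4 - 2*1 - 16 - 8 - 2) = -10 - 3*(4 - 2 - 16 - 8 - 2) = -10 - 3*(-24) = -10 + 72 = 62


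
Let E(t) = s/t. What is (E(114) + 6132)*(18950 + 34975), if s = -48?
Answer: 6282262500/19 ≈ 3.3065e+8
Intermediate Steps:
E(t) = -48/t
(E(114) + 6132)*(18950 + 34975) = (-48/114 + 6132)*(18950 + 34975) = (-48*1/114 + 6132)*53925 = (-8/19 + 6132)*53925 = (116500/19)*53925 = 6282262500/19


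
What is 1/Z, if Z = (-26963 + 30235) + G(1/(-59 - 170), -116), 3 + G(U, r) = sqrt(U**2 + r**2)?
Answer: 171429629/559697811104 - 229*sqrt(705646097)/559697811104 ≈ 0.00029542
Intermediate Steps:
G(U, r) = -3 + sqrt(U**2 + r**2)
Z = 3269 + sqrt(705646097)/229 (Z = (-26963 + 30235) + (-3 + sqrt((1/(-59 - 170))**2 + (-116)**2)) = 3272 + (-3 + sqrt((1/(-229))**2 + 13456)) = 3272 + (-3 + sqrt((-1/229)**2 + 13456)) = 3272 + (-3 + sqrt(1/52441 + 13456)) = 3272 + (-3 + sqrt(705646097/52441)) = 3272 + (-3 + sqrt(705646097)/229) = 3269 + sqrt(705646097)/229 ≈ 3385.0)
1/Z = 1/(3269 + sqrt(705646097)/229)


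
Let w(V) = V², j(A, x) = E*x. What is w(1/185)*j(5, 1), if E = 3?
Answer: 3/34225 ≈ 8.7655e-5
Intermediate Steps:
j(A, x) = 3*x
w(1/185)*j(5, 1) = (1/185)²*(3*1) = (1/185)²*3 = (1/34225)*3 = 3/34225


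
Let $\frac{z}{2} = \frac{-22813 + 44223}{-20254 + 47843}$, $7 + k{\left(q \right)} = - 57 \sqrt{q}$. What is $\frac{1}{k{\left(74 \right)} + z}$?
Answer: $\frac{1382236489}{60992787064179} - \frac{14461905499 \sqrt{74}}{60992787064179} \approx -0.002017$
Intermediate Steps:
$k{\left(q \right)} = -7 - 57 \sqrt{q}$
$z = \frac{42820}{27589}$ ($z = 2 \frac{-22813 + 44223}{-20254 + 47843} = 2 \cdot \frac{21410}{27589} = \frac{42820}{27589} \approx 1.5521$)
$\frac{1}{k{\left(74 \right)} + z} = \frac{1}{\left(-7 - 57 \sqrt{74}\right) + \frac{42820}{27589}} = \frac{1}{- \frac{150303}{27589} - 57 \sqrt{74}}$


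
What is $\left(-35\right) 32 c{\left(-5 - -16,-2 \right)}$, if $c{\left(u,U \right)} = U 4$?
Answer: $8960$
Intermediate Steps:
$c{\left(u,U \right)} = 4 U$
$\left(-35\right) 32 c{\left(-5 - -16,-2 \right)} = \left(-35\right) 32 \cdot 4 \left(-2\right) = \left(-1120\right) \left(-8\right) = 8960$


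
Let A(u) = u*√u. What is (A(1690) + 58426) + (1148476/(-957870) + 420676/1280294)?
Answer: 17912490571574614/306588803445 + 21970*√10 ≈ 1.2790e+5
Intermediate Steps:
A(u) = u^(3/2)
(A(1690) + 58426) + (1148476/(-957870) + 420676/1280294) = (1690^(3/2) + 58426) + (1148476/(-957870) + 420676/1280294) = (21970*√10 + 58426) + (1148476*(-1/957870) + 420676*(1/1280294)) = (58426 + 21970*√10) + (-574238/478935 + 210338/640147) = (58426 + 21970*√10) - 266858502956/306588803445 = 17912490571574614/306588803445 + 21970*√10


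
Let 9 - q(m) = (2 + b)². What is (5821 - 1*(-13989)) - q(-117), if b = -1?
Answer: 19802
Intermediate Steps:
q(m) = 8 (q(m) = 9 - (2 - 1)² = 9 - 1*1² = 9 - 1*1 = 9 - 1 = 8)
(5821 - 1*(-13989)) - q(-117) = (5821 - 1*(-13989)) - 1*8 = (5821 + 13989) - 8 = 19810 - 8 = 19802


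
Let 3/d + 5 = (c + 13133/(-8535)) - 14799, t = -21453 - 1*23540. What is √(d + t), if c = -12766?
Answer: 4*I*√155723454376238698187/235323083 ≈ 212.12*I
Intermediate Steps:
t = -44993 (t = -21453 - 23540 = -44993)
d = -25605/235323083 (d = 3/(-5 + ((-12766 + 13133/(-8535)) - 14799)) = 3/(-5 + ((-12766 + 13133*(-1/8535)) - 14799)) = 3/(-5 + ((-12766 - 13133/8535) - 14799)) = 3/(-5 + (-108970943/8535 - 14799)) = 3/(-5 - 235280408/8535) = 3/(-235323083/8535) = 3*(-8535/235323083) = -25605/235323083 ≈ -0.00010881)
√(d + t) = √(-25605/235323083 - 44993) = √(-10587891499024/235323083) = 4*I*√155723454376238698187/235323083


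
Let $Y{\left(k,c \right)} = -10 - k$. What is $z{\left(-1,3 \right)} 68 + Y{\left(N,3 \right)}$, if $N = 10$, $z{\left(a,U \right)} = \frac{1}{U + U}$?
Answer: $- \frac{26}{3} \approx -8.6667$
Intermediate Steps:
$z{\left(a,U \right)} = \frac{1}{2 U}$
$z{\left(-1,3 \right)} 68 + Y{\left(N,3 \right)} = \frac{1}{2 \cdot 3} \cdot 68 - 20 = \frac{1}{2} \cdot \frac{1}{3} \cdot 68 - 20 = \frac{1}{6} \cdot 68 - 20 = \frac{34}{3} - 20 = - \frac{26}{3}$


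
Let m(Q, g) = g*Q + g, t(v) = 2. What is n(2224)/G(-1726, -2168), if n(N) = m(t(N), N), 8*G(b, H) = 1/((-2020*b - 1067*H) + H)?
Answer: 309453124608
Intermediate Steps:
G(b, H) = 1/(8*(-2020*b - 1066*H)) (G(b, H) = 1/(8*((-2020*b - 1067*H) + H)) = 1/(8*(-2020*b - 1066*H)))
m(Q, g) = g + Q*g (m(Q, g) = Q*g + g = g + Q*g)
n(N) = 3*N (n(N) = N*(1 + 2) = N*3 = 3*N)
n(2224)/G(-1726, -2168) = (3*2224)/((-1/(8528*(-2168) + 16160*(-1726)))) = 6672/((-1/(-18488704 - 27892160))) = 6672/((-1/(-46380864))) = 6672/((-1*(-1/46380864))) = 6672/(1/46380864) = 6672*46380864 = 309453124608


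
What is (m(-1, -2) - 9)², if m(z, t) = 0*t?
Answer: 81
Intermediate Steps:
m(z, t) = 0
(m(-1, -2) - 9)² = (0 - 9)² = (-9)² = 81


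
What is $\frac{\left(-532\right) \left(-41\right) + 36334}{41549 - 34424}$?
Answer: $\frac{19382}{2375} \approx 8.1608$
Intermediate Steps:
$\frac{\left(-532\right) \left(-41\right) + 36334}{41549 - 34424} = \frac{21812 + 36334}{7125} = 58146 \cdot \frac{1}{7125} = \frac{19382}{2375}$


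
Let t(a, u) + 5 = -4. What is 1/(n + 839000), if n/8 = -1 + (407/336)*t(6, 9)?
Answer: 14/11744667 ≈ 1.1920e-6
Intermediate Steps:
t(a, u) = -9 (t(a, u) = -5 - 4 = -9)
n = -1333/14 (n = 8*(-1 + (407/336)*(-9)) = 8*(-1 - 1221/112) = 8*(-1333/112) = -1333/14 ≈ -95.214)
1/(n + 839000) = 1/(-1333/14 + 839000) = 1/(11744667/14) = 14/11744667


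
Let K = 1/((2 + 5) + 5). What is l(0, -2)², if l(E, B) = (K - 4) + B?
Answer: 5041/144 ≈ 35.007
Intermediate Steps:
K = 1/12 (K = 1/(7 + 5) = 1/12 ≈ 0.083333)
l(E, B) = -47/12 + B (l(E, B) = (1/12 - 4) + B = -47/12 + B)
l(0, -2)² = (-47/12 - 2)² = (-71/12)² = 5041/144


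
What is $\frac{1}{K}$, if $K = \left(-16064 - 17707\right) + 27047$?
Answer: $- \frac{1}{6724} \approx -0.00014872$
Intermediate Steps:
$K = -6724$ ($K = \left(-16064 - 17707\right) + 27047 = -33771 + 27047 = -6724$)
$\frac{1}{K} = \frac{1}{-6724} = - \frac{1}{6724}$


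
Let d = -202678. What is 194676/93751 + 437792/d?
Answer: -113349676/1357233227 ≈ -0.083515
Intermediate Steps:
194676/93751 + 437792/d = 194676/93751 + 437792/(-202678) = 194676*(1/93751) + 437792*(-1/202678) = 194676/93751 - 218896/101339 = -113349676/1357233227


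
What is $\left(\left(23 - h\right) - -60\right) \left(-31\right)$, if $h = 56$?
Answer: $-837$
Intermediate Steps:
$\left(\left(23 - h\right) - -60\right) \left(-31\right) = \left(\left(23 - 56\right) - -60\right) \left(-31\right) = \left(\left(23 - 56\right) + 60\right) \left(-31\right) = \left(-33 + 60\right) \left(-31\right) = 27 \left(-31\right) = -837$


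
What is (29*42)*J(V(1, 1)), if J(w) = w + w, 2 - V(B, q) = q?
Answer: 2436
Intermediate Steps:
V(B, q) = 2 - q
J(w) = 2*w
(29*42)*J(V(1, 1)) = (29*42)*(2*(2 - 1*1)) = 1218*(2*(2 - 1)) = 1218*(2*1) = 1218*2 = 2436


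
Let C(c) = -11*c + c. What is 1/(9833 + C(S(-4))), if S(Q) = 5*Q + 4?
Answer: 1/9993 ≈ 0.00010007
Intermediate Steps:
S(Q) = 4 + 5*Q
C(c) = -10*c
1/(9833 + C(S(-4))) = 1/(9833 - 10*(4 + 5*(-4))) = 1/(9833 - 10*(4 - 20)) = 1/(9833 - 10*(-16)) = 1/(9833 + 160) = 1/9993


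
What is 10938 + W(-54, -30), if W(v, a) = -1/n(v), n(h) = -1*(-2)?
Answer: 21875/2 ≈ 10938.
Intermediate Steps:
n(h) = 2
W(v, a) = -½ (W(v, a) = -1/2 = -1*½ = -½)
10938 + W(-54, -30) = 10938 - ½ = 21875/2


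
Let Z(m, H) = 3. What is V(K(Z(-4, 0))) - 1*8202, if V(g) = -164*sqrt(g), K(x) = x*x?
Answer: -8694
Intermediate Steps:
K(x) = x**2
V(K(Z(-4, 0))) - 1*8202 = -164*sqrt(3**2) - 1*8202 = -164*sqrt(9) - 8202 = -164*3 - 8202 = -492 - 8202 = -8694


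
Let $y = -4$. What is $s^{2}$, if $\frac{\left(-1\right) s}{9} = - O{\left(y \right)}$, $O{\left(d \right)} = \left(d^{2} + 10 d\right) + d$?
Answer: $63504$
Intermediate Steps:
$O{\left(d \right)} = d^{2} + 11 d$
$s = -252$ ($s = - 9 \left(- \left(-4\right) \left(11 - 4\right)\right) = - 9 \left(- \left(-4\right) 7\right) = - 9 \left(\left(-1\right) \left(-28\right)\right) = \left(-9\right) 28 = -252$)
$s^{2} = \left(-252\right)^{2} = 63504$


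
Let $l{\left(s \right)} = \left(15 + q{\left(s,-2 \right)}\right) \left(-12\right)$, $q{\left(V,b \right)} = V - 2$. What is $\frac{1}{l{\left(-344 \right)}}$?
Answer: $\frac{1}{3972} \approx 0.00025176$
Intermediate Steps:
$q{\left(V,b \right)} = -2 + V$
$l{\left(s \right)} = -156 - 12 s$ ($l{\left(s \right)} = \left(15 + \left(-2 + s\right)\right) \left(-12\right) = \left(13 + s\right) \left(-12\right) = -156 - 12 s$)
$\frac{1}{l{\left(-344 \right)}} = \frac{1}{-156 - -4128} = \frac{1}{-156 + 4128} = \frac{1}{3972}$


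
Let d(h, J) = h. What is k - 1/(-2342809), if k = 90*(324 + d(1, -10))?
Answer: 68527163251/2342809 ≈ 29250.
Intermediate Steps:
k = 29250 (k = 90*(324 + 1) = 90*325 = 29250)
k - 1/(-2342809) = 29250 - 1/(-2342809) = 29250 - 1*(-1/2342809) = 29250 + 1/2342809 = 68527163251/2342809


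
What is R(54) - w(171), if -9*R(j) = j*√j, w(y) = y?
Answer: -171 - 18*√6 ≈ -215.09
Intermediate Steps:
R(j) = -j^(3/2)/9 (R(j) = -j*√j/9 = -j^(3/2)/9)
R(54) - w(171) = -18*√6 - 1*171 = -18*√6 - 171 = -171 - 18*√6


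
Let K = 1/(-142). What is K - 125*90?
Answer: -1597501/142 ≈ -11250.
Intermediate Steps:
K = -1/142 ≈ -0.0070423
K - 125*90 = -1/142 - 125*90 = -1/142 - 11250 = -1597501/142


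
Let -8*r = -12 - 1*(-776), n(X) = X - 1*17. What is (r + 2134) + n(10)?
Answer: 4063/2 ≈ 2031.5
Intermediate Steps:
n(X) = -17 + X (n(X) = X - 17 = -17 + X)
r = -191/2 (r = -(-12 - 1*(-776))/8 = -(-12 + 776)/8 = -⅛*764 = -191/2 ≈ -95.500)
(r + 2134) + n(10) = (-191/2 + 2134) + (-17 + 10) = 4077/2 - 7 = 4063/2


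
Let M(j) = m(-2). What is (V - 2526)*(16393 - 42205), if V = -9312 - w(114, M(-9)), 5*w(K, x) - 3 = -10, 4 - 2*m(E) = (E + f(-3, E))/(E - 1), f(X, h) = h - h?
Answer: 1527631596/5 ≈ 3.0553e+8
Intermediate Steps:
f(X, h) = 0
m(E) = 2 - E/(2*(-1 + E)) (m(E) = 2 - (E + 0)/(2*(E - 1)) = 2 - E/(2*(-1 + E)))
M(j) = 5/3 (M(j) = (-4 + 3*(-2))/(2*(-1 - 2)) = (½)*(-4 - 6)/(-3) = (½)*(-⅓)*(-10) = 5/3)
w(K, x) = -7/5 (w(K, x) = ⅗ + (⅕)*(-10) = ⅗ - 2 = -7/5)
V = -46553/5 (V = -9312 - 1*(-7/5) = -9312 + 7/5 = -46553/5 ≈ -9310.6)
(V - 2526)*(16393 - 42205) = (-46553/5 - 2526)*(16393 - 42205) = -59183/5*(-25812) = 1527631596/5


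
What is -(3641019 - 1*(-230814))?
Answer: -3871833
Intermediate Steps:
-(3641019 - 1*(-230814)) = -(3641019 + 230814) = -1*3871833 = -3871833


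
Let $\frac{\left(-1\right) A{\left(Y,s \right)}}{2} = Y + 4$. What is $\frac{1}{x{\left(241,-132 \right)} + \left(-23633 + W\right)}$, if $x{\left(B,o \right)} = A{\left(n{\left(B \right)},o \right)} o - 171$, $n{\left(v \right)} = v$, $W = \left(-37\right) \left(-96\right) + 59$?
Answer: $\frac{1}{44487} \approx 2.2478 \cdot 10^{-5}$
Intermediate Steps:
$W = 3611$ ($W = 3552 + 59 = 3611$)
$A{\left(Y,s \right)} = -8 - 2 Y$ ($A{\left(Y,s \right)} = - 2 \left(Y + 4\right) = - 2 \left(4 + Y\right) = -8 - 2 Y$)
$x{\left(B,o \right)} = -171 + o \left(-8 - 2 B\right)$ ($x{\left(B,o \right)} = \left(-8 - 2 B\right) o - 171 = o \left(-8 - 2 B\right) - 171 = -171 + o \left(-8 - 2 B\right)$)
$\frac{1}{x{\left(241,-132 \right)} + \left(-23633 + W\right)} = \frac{1}{\left(-171 - - 264 \left(4 + 241\right)\right) + \left(-23633 + 3611\right)} = \frac{1}{\left(-171 - \left(-264\right) 245\right) - 20022} = \frac{1}{\left(-171 + 64680\right) - 20022} = \frac{1}{64509 - 20022} = \frac{1}{44487}$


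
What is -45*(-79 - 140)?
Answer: 9855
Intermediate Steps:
-45*(-79 - 140) = -45*(-219) = 9855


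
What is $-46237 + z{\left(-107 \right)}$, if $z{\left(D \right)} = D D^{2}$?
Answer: $-1271280$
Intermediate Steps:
$z{\left(D \right)} = D^{3}$
$-46237 + z{\left(-107 \right)} = -46237 + \left(-107\right)^{3} = -46237 - 1225043 = -1271280$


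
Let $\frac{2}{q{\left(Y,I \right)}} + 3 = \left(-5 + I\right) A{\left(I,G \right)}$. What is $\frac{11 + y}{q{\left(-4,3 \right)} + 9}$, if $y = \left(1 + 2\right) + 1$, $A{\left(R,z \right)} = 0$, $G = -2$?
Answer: $\frac{9}{5} \approx 1.8$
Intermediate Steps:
$q{\left(Y,I \right)} = - \frac{2}{3}$ ($q{\left(Y,I \right)} = \frac{2}{-3 + \left(-5 + I\right) 0} = \frac{2}{-3 + 0} = \frac{2}{-3} = 2 \left(- \frac{1}{3}\right) = - \frac{2}{3}$)
$y = 4$ ($y = 3 + 1 = 4$)
$\frac{11 + y}{q{\left(-4,3 \right)} + 9} = \frac{11 + 4}{- \frac{2}{3} + 9} = \frac{15}{\frac{25}{3}} = 15 \cdot \frac{3}{25} = \frac{9}{5}$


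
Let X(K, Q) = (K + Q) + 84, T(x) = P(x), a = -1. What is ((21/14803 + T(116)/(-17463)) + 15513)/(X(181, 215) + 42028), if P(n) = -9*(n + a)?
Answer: 1336733493195/3662840523604 ≈ 0.36494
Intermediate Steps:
P(n) = 9 - 9*n (P(n) = -9*(n - 1) = -9*(-1 + n) = 9 - 9*n)
T(x) = 9 - 9*x
X(K, Q) = 84 + K + Q
((21/14803 + T(116)/(-17463)) + 15513)/(X(181, 215) + 42028) = ((21/14803 + (9 - 9*116)/(-17463)) + 15513)/((84 + 181 + 215) + 42028) = ((21*(1/14803) + (9 - 1044)*(-1/17463)) + 15513)/(480 + 42028) = ((21/14803 - 1035*(-1/17463)) + 15513)/42508 = ((21/14803 + 345/5821) + 15513)*(1/42508) = (5229276/86168263 + 15513)*(1/42508) = (1336733493195/86168263)*(1/42508) = 1336733493195/3662840523604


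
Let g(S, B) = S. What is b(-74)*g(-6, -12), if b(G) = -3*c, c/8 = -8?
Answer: -1152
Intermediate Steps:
c = -64 (c = 8*(-8) = -64)
b(G) = 192 (b(G) = -3*(-64) = 192)
b(-74)*g(-6, -12) = 192*(-6) = -1152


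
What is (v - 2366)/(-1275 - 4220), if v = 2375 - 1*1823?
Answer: 1814/5495 ≈ 0.33012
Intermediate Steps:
v = 552 (v = 2375 - 1823 = 552)
(v - 2366)/(-1275 - 4220) = (552 - 2366)/(-1275 - 4220) = -1814/(-5495) = -1814*(-1/5495) = 1814/5495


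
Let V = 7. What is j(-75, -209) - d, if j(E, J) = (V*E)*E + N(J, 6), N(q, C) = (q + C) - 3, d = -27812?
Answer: 66981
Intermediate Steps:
N(q, C) = -3 + C + q (N(q, C) = (C + q) - 3 = -3 + C + q)
j(E, J) = 3 + J + 7*E² (j(E, J) = (7*E)*E + (-3 + 6 + J) = 7*E² + (3 + J) = 3 + J + 7*E²)
j(-75, -209) - d = (3 - 209 + 7*(-75)²) - 1*(-27812) = (3 - 209 + 7*5625) + 27812 = (3 - 209 + 39375) + 27812 = 39169 + 27812 = 66981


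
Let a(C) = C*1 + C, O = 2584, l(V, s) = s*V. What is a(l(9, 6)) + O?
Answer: 2692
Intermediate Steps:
l(V, s) = V*s
a(C) = 2*C (a(C) = C + C = 2*C)
a(l(9, 6)) + O = 2*(9*6) + 2584 = 2*54 + 2584 = 108 + 2584 = 2692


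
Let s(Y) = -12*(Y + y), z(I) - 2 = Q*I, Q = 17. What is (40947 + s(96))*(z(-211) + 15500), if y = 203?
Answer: 445132485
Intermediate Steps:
z(I) = 2 + 17*I
s(Y) = -2436 - 12*Y (s(Y) = -12*(Y + 203) = -12*(203 + Y) = -2436 - 12*Y)
(40947 + s(96))*(z(-211) + 15500) = (40947 + (-2436 - 12*96))*((2 + 17*(-211)) + 15500) = (40947 + (-2436 - 1152))*((2 - 3587) + 15500) = (40947 - 3588)*(-3585 + 15500) = 37359*11915 = 445132485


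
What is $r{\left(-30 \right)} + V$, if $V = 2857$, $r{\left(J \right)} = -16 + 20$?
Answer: $2861$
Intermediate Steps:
$r{\left(J \right)} = 4$
$r{\left(-30 \right)} + V = 4 + 2857 = 2861$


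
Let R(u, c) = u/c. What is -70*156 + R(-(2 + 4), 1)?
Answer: -10926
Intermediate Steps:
-70*156 + R(-(2 + 4), 1) = -70*156 - (2 + 4)/1 = -10920 - 1*6*1 = -10920 - 6*1 = -10920 - 6 = -10926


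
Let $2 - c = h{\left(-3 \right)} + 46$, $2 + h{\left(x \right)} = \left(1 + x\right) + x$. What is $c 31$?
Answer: $-1147$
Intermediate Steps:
$h{\left(x \right)} = -1 + 2 x$ ($h{\left(x \right)} = -2 + \left(\left(1 + x\right) + x\right) = -2 + \left(1 + 2 x\right) = -1 + 2 x$)
$c = -37$ ($c = 2 - \left(\left(-1 + 2 \left(-3\right)\right) + 46\right) = 2 - \left(\left(-1 - 6\right) + 46\right) = 2 - \left(-7 + 46\right) = 2 - 39 = -37$)
$c 31 = \left(-37\right) 31 = -1147$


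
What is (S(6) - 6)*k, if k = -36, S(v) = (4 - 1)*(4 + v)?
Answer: -864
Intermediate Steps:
S(v) = 12 + 3*v (S(v) = 3*(4 + v) = 12 + 3*v)
(S(6) - 6)*k = ((12 + 3*6) - 6)*(-36) = ((12 + 18) - 6)*(-36) = (30 - 6)*(-36) = 24*(-36) = -864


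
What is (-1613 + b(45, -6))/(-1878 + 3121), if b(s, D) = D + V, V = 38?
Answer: -1581/1243 ≈ -1.2719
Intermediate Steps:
b(s, D) = 38 + D (b(s, D) = D + 38 = 38 + D)
(-1613 + b(45, -6))/(-1878 + 3121) = (-1613 + (38 - 6))/(-1878 + 3121) = (-1613 + 32)/1243 = -1581*1/1243 = -1581/1243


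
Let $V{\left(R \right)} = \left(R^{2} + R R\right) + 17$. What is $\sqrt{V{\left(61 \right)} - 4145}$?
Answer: $\sqrt{3314} \approx 57.567$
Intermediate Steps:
$V{\left(R \right)} = 17 + 2 R^{2}$ ($V{\left(R \right)} = \left(R^{2} + R^{2}\right) + 17 = 2 R^{2} + 17 = 17 + 2 R^{2}$)
$\sqrt{V{\left(61 \right)} - 4145} = \sqrt{\left(17 + 2 \cdot 61^{2}\right) - 4145} = \sqrt{\left(17 + 2 \cdot 3721\right) - 4145} = \sqrt{\left(17 + 7442\right) - 4145} = \sqrt{7459 - 4145} = \sqrt{3314}$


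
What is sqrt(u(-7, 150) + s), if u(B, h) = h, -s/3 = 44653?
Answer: I*sqrt(133809) ≈ 365.8*I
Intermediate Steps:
s = -133959 (s = -3*44653 = -133959)
sqrt(u(-7, 150) + s) = sqrt(150 - 133959) = sqrt(-133809) = I*sqrt(133809)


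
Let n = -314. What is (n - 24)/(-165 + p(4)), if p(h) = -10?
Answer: 338/175 ≈ 1.9314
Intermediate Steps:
(n - 24)/(-165 + p(4)) = (-314 - 24)/(-165 - 10) = -338/(-175) = -338*(-1/175) = 338/175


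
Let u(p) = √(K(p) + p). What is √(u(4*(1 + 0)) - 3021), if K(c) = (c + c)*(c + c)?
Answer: √(-3021 + 2*√17) ≈ 54.889*I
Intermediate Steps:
K(c) = 4*c² (K(c) = (2*c)*(2*c) = 4*c²)
u(p) = √(p + 4*p²) (u(p) = √(4*p² + p) = √(p + 4*p²))
√(u(4*(1 + 0)) - 3021) = √(√((4*(1 + 0))*(1 + 4*(4*(1 + 0)))) - 3021) = √(√((4*1)*(1 + 4*(4*1))) - 3021) = √(√(4*(1 + 4*4)) - 3021) = √(√(4*(1 + 16)) - 3021) = √(√(4*17) - 3021) = √(√68 - 3021) = √(2*√17 - 3021) = √(-3021 + 2*√17)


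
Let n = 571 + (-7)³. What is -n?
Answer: -228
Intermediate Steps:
n = 228 (n = 571 - 343 = 228)
-n = -1*228 = -228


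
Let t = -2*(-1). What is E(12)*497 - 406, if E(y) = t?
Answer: 588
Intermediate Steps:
t = 2
E(y) = 2
E(12)*497 - 406 = 2*497 - 406 = 994 - 406 = 588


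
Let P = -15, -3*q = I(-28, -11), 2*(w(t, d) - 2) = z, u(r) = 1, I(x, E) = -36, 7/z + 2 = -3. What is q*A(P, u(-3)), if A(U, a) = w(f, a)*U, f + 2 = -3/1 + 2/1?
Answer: -234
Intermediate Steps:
z = -7/5 (z = 7/(-2 - 3) = 7/(-5) = 7*(-⅕) = -7/5 ≈ -1.4000)
f = -3 (f = -2 + (-3/1 + 2/1) = -2 + (-3*1 + 2*1) = -2 + (-3 + 2) = -2 - 1 = -3)
w(t, d) = 13/10 (w(t, d) = 2 + (½)*(-7/5) = 2 - 7/10 = 13/10)
q = 12 (q = -⅓*(-36) = 12)
A(U, a) = 13*U/10
q*A(P, u(-3)) = 12*((13/10)*(-15)) = 12*(-39/2) = -234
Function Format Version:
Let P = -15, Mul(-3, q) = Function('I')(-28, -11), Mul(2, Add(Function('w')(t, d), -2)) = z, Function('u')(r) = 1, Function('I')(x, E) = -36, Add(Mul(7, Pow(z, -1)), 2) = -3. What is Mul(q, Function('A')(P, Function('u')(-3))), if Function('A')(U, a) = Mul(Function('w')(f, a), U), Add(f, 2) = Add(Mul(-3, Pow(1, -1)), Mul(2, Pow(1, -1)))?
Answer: -234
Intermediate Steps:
z = Rational(-7, 5) (z = Mul(7, Pow(Add(-2, -3), -1)) = Mul(7, Pow(-5, -1)) = Mul(7, Rational(-1, 5)) = Rational(-7, 5) ≈ -1.4000)
f = -3 (f = Add(-2, Add(Mul(-3, Pow(1, -1)), Mul(2, Pow(1, -1)))) = Add(-2, Add(Mul(-3, 1), Mul(2, 1))) = Add(-2, Add(-3, 2)) = Add(-2, -1) = -3)
Function('w')(t, d) = Rational(13, 10) (Function('w')(t, d) = Add(2, Mul(Rational(1, 2), Rational(-7, 5))) = Add(2, Rational(-7, 10)) = Rational(13, 10))
q = 12 (q = Mul(Rational(-1, 3), -36) = 12)
Function('A')(U, a) = Mul(Rational(13, 10), U)
Mul(q, Function('A')(P, Function('u')(-3))) = Mul(12, Mul(Rational(13, 10), -15)) = Mul(12, Rational(-39, 2)) = -234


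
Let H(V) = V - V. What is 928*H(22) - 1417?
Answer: -1417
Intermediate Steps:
H(V) = 0
928*H(22) - 1417 = 928*0 - 1417 = 0 - 1417 = -1417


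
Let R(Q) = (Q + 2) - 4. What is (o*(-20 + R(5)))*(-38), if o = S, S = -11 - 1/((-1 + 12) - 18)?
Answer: -49096/7 ≈ -7013.7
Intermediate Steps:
R(Q) = -2 + Q (R(Q) = (2 + Q) - 4 = -2 + Q)
S = -76/7 (S = -11 - 1/(11 - 18) = -11 - 1/(-7) = -11 - 1*(-⅐) = -11 + ⅐ = -76/7 ≈ -10.857)
o = -76/7 ≈ -10.857
(o*(-20 + R(5)))*(-38) = -76*(-20 + (-2 + 5))/7*(-38) = -76*(-20 + 3)/7*(-38) = -76/7*(-17)*(-38) = (1292/7)*(-38) = -49096/7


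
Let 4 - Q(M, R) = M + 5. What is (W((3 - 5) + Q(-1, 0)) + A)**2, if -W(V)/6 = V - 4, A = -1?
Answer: 1225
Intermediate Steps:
Q(M, R) = -1 - M (Q(M, R) = 4 - (M + 5) = 4 - (5 + M) = 4 + (-5 - M) = -1 - M)
W(V) = 24 - 6*V (W(V) = -6*(V - 4) = -6*(-4 + V) = 24 - 6*V)
(W((3 - 5) + Q(-1, 0)) + A)**2 = ((24 - 6*((3 - 5) + (-1 - 1*(-1)))) - 1)**2 = ((24 - 6*(-2 + (-1 + 1))) - 1)**2 = ((24 - 6*(-2 + 0)) - 1)**2 = ((24 - 6*(-2)) - 1)**2 = ((24 + 12) - 1)**2 = (36 - 1)**2 = 35**2 = 1225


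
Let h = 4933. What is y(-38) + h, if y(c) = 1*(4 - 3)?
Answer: 4934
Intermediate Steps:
y(c) = 1 (y(c) = 1*1 = 1)
y(-38) + h = 1 + 4933 = 4934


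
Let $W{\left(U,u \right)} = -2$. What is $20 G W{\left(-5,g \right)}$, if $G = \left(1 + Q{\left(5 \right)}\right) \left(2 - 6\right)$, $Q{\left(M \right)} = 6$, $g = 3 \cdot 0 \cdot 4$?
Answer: $1120$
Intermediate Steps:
$g = 0$ ($g = 0 \cdot 4 = 0$)
$G = -28$ ($G = \left(1 + 6\right) \left(2 - 6\right) = 7 \left(-4\right) = -28$)
$20 G W{\left(-5,g \right)} = 20 \left(-28\right) \left(-2\right) = \left(-560\right) \left(-2\right) = 1120$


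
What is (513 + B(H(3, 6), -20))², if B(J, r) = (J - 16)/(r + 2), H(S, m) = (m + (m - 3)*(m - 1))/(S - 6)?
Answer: 85692049/324 ≈ 2.6448e+5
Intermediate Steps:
H(S, m) = (m + (-1 + m)*(-3 + m))/(-6 + S) (H(S, m) = (m + (-3 + m)*(-1 + m))/(-6 + S) = (m + (-1 + m)*(-3 + m))/(-6 + S))
B(J, r) = (-16 + J)/(2 + r)
(513 + B(H(3, 6), -20))² = (513 + (-16 + (3 + 6² - 3*6)/(-6 + 3))/(2 - 20))² = (513 + (-16 + (3 + 36 - 18)/(-3))/(-18))² = (513 - (-16 - ⅓*21)/18)² = (513 - (-16 - 7)/18)² = (513 - 1/18*(-23))² = (513 + 23/18)² = (9257/18)² = 85692049/324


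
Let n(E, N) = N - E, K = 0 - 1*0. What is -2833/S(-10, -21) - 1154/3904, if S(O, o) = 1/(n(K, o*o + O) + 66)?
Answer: -2748418529/1952 ≈ -1.4080e+6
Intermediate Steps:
K = 0 (K = 0 + 0 = 0)
S(O, o) = 1/(66 + O + o²) (S(O, o) = 1/(((o*o + O) - 1*0) + 66) = 1/(((o² + O) + 0) + 66) = 1/(((O + o²) + 0) + 66) = 1/((O + o²) + 66) = 1/(66 + O + o²))
-2833/S(-10, -21) - 1154/3904 = -2833/(1/(66 - 10 + (-21)²)) - 1154/3904 = -2833/(1/(66 - 10 + 441)) - 1154*1/3904 = -2833/(1/497) - 577/1952 = -2833/1/497 - 577/1952 = -2833*497 - 577/1952 = -1408001 - 577/1952 = -2748418529/1952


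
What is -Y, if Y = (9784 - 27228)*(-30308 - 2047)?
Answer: -564400620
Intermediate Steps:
Y = 564400620 (Y = -17444*(-32355) = 564400620)
-Y = -1*564400620 = -564400620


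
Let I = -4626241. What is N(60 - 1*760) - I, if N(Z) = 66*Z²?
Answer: 36966241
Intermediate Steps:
N(60 - 1*760) - I = 66*(60 - 1*760)² - 1*(-4626241) = 66*(60 - 760)² + 4626241 = 66*(-700)² + 4626241 = 66*490000 + 4626241 = 32340000 + 4626241 = 36966241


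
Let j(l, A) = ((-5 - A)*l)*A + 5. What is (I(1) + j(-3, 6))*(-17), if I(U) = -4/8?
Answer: -6885/2 ≈ -3442.5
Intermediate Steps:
j(l, A) = 5 + A*l*(-5 - A) (j(l, A) = (l*(-5 - A))*A + 5 = A*l*(-5 - A) + 5 = 5 + A*l*(-5 - A))
I(U) = -1/2 (I(U) = -4*1/8 = -1/2)
(I(1) + j(-3, 6))*(-17) = (-1/2 + (5 - 1*(-3)*6**2 - 5*6*(-3)))*(-17) = (-1/2 + (5 - 1*(-3)*36 + 90))*(-17) = (-1/2 + (5 + 108 + 90))*(-17) = (-1/2 + 203)*(-17) = (405/2)*(-17) = -6885/2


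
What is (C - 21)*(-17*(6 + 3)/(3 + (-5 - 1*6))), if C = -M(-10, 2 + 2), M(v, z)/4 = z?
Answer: -5661/8 ≈ -707.63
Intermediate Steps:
M(v, z) = 4*z
C = -16 (C = -4*(2 + 2) = -4*4 = -1*16 = -16)
(C - 21)*(-17*(6 + 3)/(3 + (-5 - 1*6))) = (-16 - 21)*(-17*(6 + 3)/(3 + (-5 - 1*6))) = -(-629)*9/(3 + (-5 - 6)) = -(-629)*9/(3 - 11) = -(-629)*9/(-8) = -(-629)*9*(-⅛) = -(-629)*(-9)/8 = -37*153/8 = -5661/8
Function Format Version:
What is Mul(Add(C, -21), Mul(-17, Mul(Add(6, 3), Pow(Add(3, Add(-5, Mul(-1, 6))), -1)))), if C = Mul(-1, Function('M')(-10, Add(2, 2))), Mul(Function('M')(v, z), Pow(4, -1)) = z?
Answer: Rational(-5661, 8) ≈ -707.63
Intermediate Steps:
Function('M')(v, z) = Mul(4, z)
C = -16 (C = Mul(-1, Mul(4, Add(2, 2))) = Mul(-1, Mul(4, 4)) = Mul(-1, 16) = -16)
Mul(Add(C, -21), Mul(-17, Mul(Add(6, 3), Pow(Add(3, Add(-5, Mul(-1, 6))), -1)))) = Mul(Add(-16, -21), Mul(-17, Mul(Add(6, 3), Pow(Add(3, Add(-5, Mul(-1, 6))), -1)))) = Mul(-37, Mul(-17, Mul(9, Pow(Add(3, Add(-5, -6)), -1)))) = Mul(-37, Mul(-17, Mul(9, Pow(Add(3, -11), -1)))) = Mul(-37, Mul(-17, Mul(9, Pow(-8, -1)))) = Mul(-37, Mul(-17, Mul(9, Rational(-1, 8)))) = Mul(-37, Mul(-17, Rational(-9, 8))) = Mul(-37, Rational(153, 8)) = Rational(-5661, 8)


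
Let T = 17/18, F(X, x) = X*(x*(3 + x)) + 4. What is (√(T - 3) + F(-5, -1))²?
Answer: (84 + I*√74)²/36 ≈ 193.94 + 40.144*I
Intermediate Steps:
F(X, x) = 4 + X*x*(3 + x) (F(X, x) = X*x*(3 + x) + 4 = 4 + X*x*(3 + x))
T = 17/18 (T = 17*(1/18) = 17/18 ≈ 0.94444)
(√(T - 3) + F(-5, -1))² = (√(17/18 - 3) + (4 - 5*(-1)² + 3*(-5)*(-1)))² = (√(-37/18) + (4 - 5*1 + 15))² = (I*√74/6 + (4 - 5 + 15))² = (I*√74/6 + 14)² = (14 + I*√74/6)²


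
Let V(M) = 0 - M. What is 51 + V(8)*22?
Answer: -125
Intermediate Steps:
V(M) = -M
51 + V(8)*22 = 51 - 1*8*22 = 51 - 8*22 = 51 - 176 = -125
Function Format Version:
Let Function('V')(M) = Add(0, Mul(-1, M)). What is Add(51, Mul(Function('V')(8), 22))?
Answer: -125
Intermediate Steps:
Function('V')(M) = Mul(-1, M)
Add(51, Mul(Function('V')(8), 22)) = Add(51, Mul(Mul(-1, 8), 22)) = Add(51, Mul(-8, 22)) = Add(51, -176) = -125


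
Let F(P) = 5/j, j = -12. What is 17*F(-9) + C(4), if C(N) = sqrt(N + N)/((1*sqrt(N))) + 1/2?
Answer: -79/12 + sqrt(2) ≈ -5.1691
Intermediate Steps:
F(P) = -5/12 (F(P) = 5/(-12) = 5*(-1/12) = -5/12)
C(N) = 1/2 + sqrt(2) (C(N) = sqrt(2*N)/(sqrt(N)) + 1*(1/2) = (sqrt(2)*sqrt(N))/sqrt(N) + 1/2 = sqrt(2) + 1/2 = 1/2 + sqrt(2))
17*F(-9) + C(4) = 17*(-5/12) + (1/2 + sqrt(2)) = -85/12 + (1/2 + sqrt(2)) = -79/12 + sqrt(2)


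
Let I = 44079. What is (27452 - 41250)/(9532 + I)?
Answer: -13798/53611 ≈ -0.25737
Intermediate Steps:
(27452 - 41250)/(9532 + I) = (27452 - 41250)/(9532 + 44079) = -13798/53611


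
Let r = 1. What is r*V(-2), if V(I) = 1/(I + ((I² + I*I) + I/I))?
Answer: ⅐ ≈ 0.14286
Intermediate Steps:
V(I) = 1/(1 + I + 2*I²) (V(I) = 1/(I + ((I² + I²) + 1)) = 1/(I + (2*I² + 1)) = 1/(I + (1 + 2*I²)) = 1/(1 + I + 2*I²))
r*V(-2) = 1/(1 - 2 + 2*(-2)²) = 1/(1 - 2 + 2*4) = 1/(1 - 2 + 8) = 1/7 = 1*(⅐) = ⅐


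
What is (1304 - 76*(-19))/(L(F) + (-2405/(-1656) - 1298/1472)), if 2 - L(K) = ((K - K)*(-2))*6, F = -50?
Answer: 18202752/17027 ≈ 1069.1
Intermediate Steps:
L(K) = 2 (L(K) = 2 - (K - K)*(-2)*6 = 2 - 0*(-2)*6 = 2 - 0*6 = 2 - 1*0 = 2 + 0 = 2)
(1304 - 76*(-19))/(L(F) + (-2405/(-1656) - 1298/1472)) = (1304 - 76*(-19))/(2 + (-2405/(-1656) - 1298/1472)) = (1304 + 1444)/(2 + (-2405*(-1/1656) - 1298*1/1472)) = 2748/(2 + (2405/1656 - 649/736)) = 2748/(2 + 3779/6624) = 2748/(17027/6624) = 2748*(6624/17027) = 18202752/17027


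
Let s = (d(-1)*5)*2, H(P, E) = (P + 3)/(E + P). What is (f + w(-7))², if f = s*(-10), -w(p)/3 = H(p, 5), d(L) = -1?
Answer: 8836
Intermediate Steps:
H(P, E) = (3 + P)/(E + P)
w(p) = -3*(3 + p)/(5 + p)
s = -10 (s = -1*5*2 = -5*2 = -10)
f = 100 (f = -10*(-10) = 100)
(f + w(-7))² = (100 + 3*(-3 - 1*(-7))/(5 - 7))² = (100 + 3*(-3 + 7)/(-2))² = (100 + 3*(-½)*4)² = (100 - 6)² = 94² = 8836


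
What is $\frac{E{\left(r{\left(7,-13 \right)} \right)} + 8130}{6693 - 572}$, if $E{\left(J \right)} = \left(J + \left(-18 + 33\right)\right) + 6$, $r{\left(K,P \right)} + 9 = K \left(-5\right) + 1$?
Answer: $\frac{8108}{6121} \approx 1.3246$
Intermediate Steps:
$r{\left(K,P \right)} = -8 - 5 K$ ($r{\left(K,P \right)} = -9 + \left(K \left(-5\right) + 1\right) = -9 - \left(-1 + 5 K\right) = -8 - 5 K$)
$E{\left(J \right)} = 21 + J$ ($E{\left(J \right)} = \left(J + 15\right) + 6 = \left(15 + J\right) + 6 = 21 + J$)
$\frac{E{\left(r{\left(7,-13 \right)} \right)} + 8130}{6693 - 572} = \frac{\left(21 - 43\right) + 8130}{6693 - 572} = \frac{\left(21 - 43\right) + 8130}{6121} = \left(-22 + 8130\right) \frac{1}{6121} = 8108 \cdot \frac{1}{6121} = \frac{8108}{6121}$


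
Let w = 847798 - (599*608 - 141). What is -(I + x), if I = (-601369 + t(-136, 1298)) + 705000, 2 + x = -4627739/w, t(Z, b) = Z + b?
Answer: -50687704138/483747 ≈ -1.0478e+5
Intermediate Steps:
w = 483747 (w = 847798 - (364192 - 141) = 847798 - 1*364051 = 847798 - 364051 = 483747)
x = -5595233/483747 (x = -2 - 4627739/483747 = -5595233/483747 ≈ -11.566)
I = 104793 (I = (-601369 + (-136 + 1298)) + 705000 = (-601369 + 1162) + 705000 = -600207 + 705000 = 104793)
-(I + x) = -(104793 - 5595233/483747) = -1*50687704138/483747 = -50687704138/483747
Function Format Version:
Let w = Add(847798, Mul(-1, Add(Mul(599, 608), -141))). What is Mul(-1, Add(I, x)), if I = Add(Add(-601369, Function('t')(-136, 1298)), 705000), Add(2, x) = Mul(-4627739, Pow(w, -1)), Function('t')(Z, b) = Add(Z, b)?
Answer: Rational(-50687704138, 483747) ≈ -1.0478e+5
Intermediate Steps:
w = 483747 (w = Add(847798, Mul(-1, Add(364192, -141))) = Add(847798, Mul(-1, 364051)) = Add(847798, -364051) = 483747)
x = Rational(-5595233, 483747) (x = Add(-2, Mul(-4627739, Pow(483747, -1))) = Add(-2, Mul(-4627739, Rational(1, 483747))) = Add(-2, Rational(-4627739, 483747)) = Rational(-5595233, 483747) ≈ -11.566)
I = 104793 (I = Add(Add(-601369, Add(-136, 1298)), 705000) = Add(Add(-601369, 1162), 705000) = Add(-600207, 705000) = 104793)
Mul(-1, Add(I, x)) = Mul(-1, Add(104793, Rational(-5595233, 483747))) = Mul(-1, Rational(50687704138, 483747)) = Rational(-50687704138, 483747)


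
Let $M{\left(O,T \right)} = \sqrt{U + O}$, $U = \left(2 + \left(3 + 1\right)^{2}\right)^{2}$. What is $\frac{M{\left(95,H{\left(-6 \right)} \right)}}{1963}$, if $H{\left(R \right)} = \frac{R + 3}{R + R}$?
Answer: $\frac{\sqrt{419}}{1963} \approx 0.010428$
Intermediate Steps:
$U = 324$ ($U = \left(2 + 4^{2}\right)^{2} = \left(2 + 16\right)^{2} = 18^{2} = 324$)
$H{\left(R \right)} = \frac{3 + R}{2 R}$
$M{\left(O,T \right)} = \sqrt{324 + O}$
$\frac{M{\left(95,H{\left(-6 \right)} \right)}}{1963} = \frac{\sqrt{324 + 95}}{1963} = \sqrt{419} \cdot \frac{1}{1963} = \frac{\sqrt{419}}{1963}$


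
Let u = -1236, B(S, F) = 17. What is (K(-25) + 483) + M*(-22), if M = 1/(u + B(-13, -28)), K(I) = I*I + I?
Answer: 1320199/1219 ≈ 1083.0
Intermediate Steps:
K(I) = I + I**2 (K(I) = I**2 + I = I + I**2)
M = -1/1219 (M = 1/(-1236 + 17) = 1/(-1219) = -1/1219 ≈ -0.00082034)
(K(-25) + 483) + M*(-22) = (-25*(1 - 25) + 483) - 1/1219*(-22) = (-25*(-24) + 483) + 22/1219 = (600 + 483) + 22/1219 = 1083 + 22/1219 = 1320199/1219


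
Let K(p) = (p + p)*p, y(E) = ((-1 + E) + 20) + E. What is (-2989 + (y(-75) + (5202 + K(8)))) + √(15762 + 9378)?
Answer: 2210 + 2*√6285 ≈ 2368.6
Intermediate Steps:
y(E) = 19 + 2*E (y(E) = (19 + E) + E = 19 + 2*E)
K(p) = 2*p² (K(p) = (2*p)*p = 2*p²)
(-2989 + (y(-75) + (5202 + K(8)))) + √(15762 + 9378) = (-2989 + ((19 + 2*(-75)) + (5202 + 2*8²))) + √(15762 + 9378) = (-2989 + ((19 - 150) + (5202 + 2*64))) + √25140 = (-2989 + (-131 + (5202 + 128))) + 2*√6285 = (-2989 + (-131 + 5330)) + 2*√6285 = (-2989 + 5199) + 2*√6285 = 2210 + 2*√6285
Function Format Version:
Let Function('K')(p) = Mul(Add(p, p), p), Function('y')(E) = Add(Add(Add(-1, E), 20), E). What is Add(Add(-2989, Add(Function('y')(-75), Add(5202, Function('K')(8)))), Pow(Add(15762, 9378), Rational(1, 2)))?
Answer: Add(2210, Mul(2, Pow(6285, Rational(1, 2)))) ≈ 2368.6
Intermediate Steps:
Function('y')(E) = Add(19, Mul(2, E)) (Function('y')(E) = Add(Add(19, E), E) = Add(19, Mul(2, E)))
Function('K')(p) = Mul(2, Pow(p, 2)) (Function('K')(p) = Mul(Mul(2, p), p) = Mul(2, Pow(p, 2)))
Add(Add(-2989, Add(Function('y')(-75), Add(5202, Function('K')(8)))), Pow(Add(15762, 9378), Rational(1, 2))) = Add(Add(-2989, Add(Add(19, Mul(2, -75)), Add(5202, Mul(2, Pow(8, 2))))), Pow(Add(15762, 9378), Rational(1, 2))) = Add(Add(-2989, Add(Add(19, -150), Add(5202, Mul(2, 64)))), Pow(25140, Rational(1, 2))) = Add(Add(-2989, Add(-131, Add(5202, 128))), Mul(2, Pow(6285, Rational(1, 2)))) = Add(Add(-2989, Add(-131, 5330)), Mul(2, Pow(6285, Rational(1, 2)))) = Add(Add(-2989, 5199), Mul(2, Pow(6285, Rational(1, 2)))) = Add(2210, Mul(2, Pow(6285, Rational(1, 2))))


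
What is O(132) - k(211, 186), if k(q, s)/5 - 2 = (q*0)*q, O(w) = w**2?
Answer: 17414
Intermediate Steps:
k(q, s) = 10 (k(q, s) = 10 + 5*((q*0)*q) = 10 + 5*(0*q) = 10 + 5*0 = 10 + 0 = 10)
O(132) - k(211, 186) = 132**2 - 1*10 = 17424 - 10 = 17414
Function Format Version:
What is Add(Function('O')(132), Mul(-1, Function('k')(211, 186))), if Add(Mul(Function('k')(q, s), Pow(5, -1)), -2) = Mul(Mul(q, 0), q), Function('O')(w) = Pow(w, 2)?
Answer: 17414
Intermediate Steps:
Function('k')(q, s) = 10 (Function('k')(q, s) = Add(10, Mul(5, Mul(Mul(q, 0), q))) = Add(10, Mul(5, Mul(0, q))) = Add(10, Mul(5, 0)) = Add(10, 0) = 10)
Add(Function('O')(132), Mul(-1, Function('k')(211, 186))) = Add(Pow(132, 2), Mul(-1, 10)) = Add(17424, -10) = 17414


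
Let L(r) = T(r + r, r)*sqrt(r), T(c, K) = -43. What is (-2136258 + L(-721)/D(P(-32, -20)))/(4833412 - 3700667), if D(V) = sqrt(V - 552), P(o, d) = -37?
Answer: -2136258/1132745 - 43*sqrt(424669)/667186805 ≈ -1.8860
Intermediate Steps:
L(r) = -43*sqrt(r)
D(V) = sqrt(-552 + V)
(-2136258 + L(-721)/D(P(-32, -20)))/(4833412 - 3700667) = (-2136258 + (-43*I*sqrt(721))/(sqrt(-552 - 37)))/(4833412 - 3700667) = (-2136258 + (-43*I*sqrt(721))/(sqrt(-589)))/1132745 = (-2136258 + (-43*I*sqrt(721))/((I*sqrt(589))))*(1/1132745) = (-2136258 + (-43*I*sqrt(721))*(-I*sqrt(589)/589))*(1/1132745) = (-2136258 - 43*sqrt(424669)/589)*(1/1132745) = -2136258/1132745 - 43*sqrt(424669)/667186805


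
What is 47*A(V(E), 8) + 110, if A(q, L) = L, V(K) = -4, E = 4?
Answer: 486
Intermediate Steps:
47*A(V(E), 8) + 110 = 47*8 + 110 = 376 + 110 = 486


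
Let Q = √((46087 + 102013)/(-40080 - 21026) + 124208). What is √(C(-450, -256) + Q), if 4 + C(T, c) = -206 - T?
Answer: √(224036594160 + 30553*√115944142914622)/30553 ≈ 24.340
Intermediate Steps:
C(T, c) = -210 - T (C(T, c) = -4 + (-206 - T) = -210 - T)
Q = √115944142914622/30553 (Q = √(148100/(-61106) + 124208) = √(148100*(-1/61106) + 124208) = √(-74050/30553 + 124208) = √(3794852974/30553) = √115944142914622/30553 ≈ 352.43)
√(C(-450, -256) + Q) = √((-210 - 1*(-450)) + √115944142914622/30553) = √((-210 + 450) + √115944142914622/30553) = √(240 + √115944142914622/30553)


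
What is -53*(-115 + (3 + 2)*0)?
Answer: 6095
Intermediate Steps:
-53*(-115 + (3 + 2)*0) = -53*(-115 + 5*0) = -53*(-115 + 0) = -53*(-115) = 6095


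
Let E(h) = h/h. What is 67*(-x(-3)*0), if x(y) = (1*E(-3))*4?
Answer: 0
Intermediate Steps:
E(h) = 1
x(y) = 4 (x(y) = (1*1)*4 = 1*4 = 4)
67*(-x(-3)*0) = 67*(-1*4*0) = 67*(-4*0) = 67*0 = 0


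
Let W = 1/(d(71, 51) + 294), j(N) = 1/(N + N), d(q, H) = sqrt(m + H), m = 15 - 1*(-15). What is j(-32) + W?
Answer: -239/19392 ≈ -0.012325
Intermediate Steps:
m = 30 (m = 15 + 15 = 30)
d(q, H) = sqrt(30 + H)
j(N) = 1/(2*N)
W = 1/303 (W = 1/(sqrt(30 + 51) + 294) = 1/(sqrt(81) + 294) = 1/(9 + 294) = 1/303 ≈ 0.0033003)
j(-32) + W = (1/2)/(-32) + 1/303 = (1/2)*(-1/32) + 1/303 = -1/64 + 1/303 = -239/19392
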